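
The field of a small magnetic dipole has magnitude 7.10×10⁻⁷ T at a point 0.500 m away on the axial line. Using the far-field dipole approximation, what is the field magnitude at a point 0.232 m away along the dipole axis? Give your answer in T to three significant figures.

Dipole fields scale as 1/r³ in the far field; the geometry is the same at both points.
B₂ = B₁ · (r₁/r₂)³ = 7.10×10⁻⁷ · (0.500/0.232)³.
(r₁/r₂)³ = (2.155)³ = 10.01.
B₂ ≈ 7.107×10⁻⁶ T.

B ≈ 7.11×10⁻⁶ T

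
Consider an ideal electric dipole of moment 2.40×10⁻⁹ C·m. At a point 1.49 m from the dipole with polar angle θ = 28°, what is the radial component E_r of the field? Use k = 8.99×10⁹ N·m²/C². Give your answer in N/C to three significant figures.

For a dipole, E_r = (2kp cosθ)/r³.
kp/r³ = (8.99×10⁹)(2.40×10⁻⁹)/(1.49)³ = 6.522 N/C.
E_r = 2·6.522·cos28° = 11.52 N/C.

E_r ≈ 11.5 N/C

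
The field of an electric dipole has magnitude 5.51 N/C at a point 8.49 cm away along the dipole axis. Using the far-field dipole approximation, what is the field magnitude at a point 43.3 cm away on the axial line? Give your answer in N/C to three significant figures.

E ≈ 0.0415 N/C

Dipole fields scale as 1/r³ in the far field; the geometry is the same at both points.
E₂ = E₁ · (r₁/r₂)³ = 5.51 · (8.49/43.3)³.
(r₁/r₂)³ = (0.1961)³ = 0.007538.
E₂ ≈ 0.04153 N/C.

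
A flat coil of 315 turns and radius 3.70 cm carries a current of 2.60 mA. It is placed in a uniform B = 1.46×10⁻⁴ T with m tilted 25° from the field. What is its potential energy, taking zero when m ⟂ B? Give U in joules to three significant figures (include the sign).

m = NIA = NIπa² = 315·(0.00260)·π·(0.0370)² = 0.003522 A·m².
U = −m·B = −mB cosθ.
U = −(0.003522)(1.46×10⁻⁴)·cos25° = -4.660×10⁻⁷ J.

U ≈ -4.66×10⁻⁷ J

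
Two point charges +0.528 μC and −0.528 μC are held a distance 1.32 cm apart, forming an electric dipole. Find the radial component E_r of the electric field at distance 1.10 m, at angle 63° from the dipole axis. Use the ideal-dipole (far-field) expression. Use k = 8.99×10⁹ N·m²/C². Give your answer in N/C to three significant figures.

E_r ≈ 42.7 N/C

Dipole moment p = qd = (5.28×10⁻⁷ C)(0.0132 m) = 6.97×10⁻⁹ C·m.
For a dipole, E_r = (2kp cosθ)/r³.
kp/r³ = (8.99×10⁹)(6.97×10⁻⁹)/(1.10)³ = 47.08 N/C.
E_r = 2·47.08·cos63° = 42.75 N/C.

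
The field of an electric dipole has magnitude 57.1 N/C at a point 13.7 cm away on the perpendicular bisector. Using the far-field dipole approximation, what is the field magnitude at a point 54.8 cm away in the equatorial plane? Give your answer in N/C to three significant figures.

Dipole fields scale as 1/r³ in the far field; the geometry is the same at both points.
E₂ = E₁ · (r₁/r₂)³ = 57.1 · (13.7/54.8)³.
(r₁/r₂)³ = (0.25)³ = 0.01562.
E₂ ≈ 0.8922 N/C.

E ≈ 0.892 N/C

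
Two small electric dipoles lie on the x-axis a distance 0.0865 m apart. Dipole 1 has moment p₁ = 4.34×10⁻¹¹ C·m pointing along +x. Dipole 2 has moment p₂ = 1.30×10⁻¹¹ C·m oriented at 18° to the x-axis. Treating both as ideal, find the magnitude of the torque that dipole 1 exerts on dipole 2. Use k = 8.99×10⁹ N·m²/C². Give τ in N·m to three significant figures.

τ ≈ 4.84×10⁻⁹ N·m

The second dipole sits on the axis of the first, so the field there is axial: E₁ = 2kp₁/r³ along +x.
E₁ = 2(8.99×10⁹)(4.34×10⁻¹¹)/(0.0865)³ = 1206 N/C.
Torque on the second dipole: τ = p₂ E₁ sinθ.
τ = (1.30×10⁻¹¹)(1206)·sin18° = 4.843×10⁻⁹ N·m.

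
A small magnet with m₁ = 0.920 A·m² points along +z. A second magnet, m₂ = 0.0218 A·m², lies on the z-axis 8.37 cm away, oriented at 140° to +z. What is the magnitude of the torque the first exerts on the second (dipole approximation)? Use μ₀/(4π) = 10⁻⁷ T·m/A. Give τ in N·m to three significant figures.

Dipole B is on the axis of dipole A, so B₁ there is axial: B₁ = (μ₀/4π)·2m₁/r³ along +z.
B₁ = 2(10⁻⁷)(0.920)/(0.0837)³ = 3.138×10⁻⁴ T.
τ = m₂ B₁ sinθ.
τ = (0.0218)(3.138×10⁻⁴)·sin140° = 4.397×10⁻⁶ N·m.

τ ≈ 4.40×10⁻⁶ N·m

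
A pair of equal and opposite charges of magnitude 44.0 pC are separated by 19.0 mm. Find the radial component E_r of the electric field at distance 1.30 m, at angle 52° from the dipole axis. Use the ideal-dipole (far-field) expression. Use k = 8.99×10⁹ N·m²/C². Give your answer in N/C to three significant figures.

Dipole moment p = qd = (4.40×10⁻¹¹ C)(0.0190 m) = 8.36×10⁻¹³ C·m.
For a dipole, E_r = (2kp cosθ)/r³.
kp/r³ = (8.99×10⁹)(8.36×10⁻¹³)/(1.30)³ = 0.003421 N/C.
E_r = 2·0.003421·cos52° = 0.004212 N/C.

E_r ≈ 0.00421 N/C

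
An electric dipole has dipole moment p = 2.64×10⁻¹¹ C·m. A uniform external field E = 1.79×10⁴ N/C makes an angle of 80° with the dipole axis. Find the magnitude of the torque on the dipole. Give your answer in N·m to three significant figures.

Torque on an electric dipole: τ = pE sinθ.
τ = (2.64×10⁻¹¹)(1.79×10⁴)·sin80° = 4.654×10⁻⁷ N·m.

τ ≈ 4.65×10⁻⁷ N·m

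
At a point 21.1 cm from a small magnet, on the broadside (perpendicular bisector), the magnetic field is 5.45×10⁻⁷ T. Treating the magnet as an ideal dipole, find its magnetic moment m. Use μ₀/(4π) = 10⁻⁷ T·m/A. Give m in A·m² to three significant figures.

In the equatorial plane B = (μ₀/4π)·m/r³, so m = Br³·4π/(μ₀).
m = (5.45×10⁻⁷)·(0.211)³ / (10⁻⁷) = 0.05120 A·m².

m ≈ 0.0512 A·m²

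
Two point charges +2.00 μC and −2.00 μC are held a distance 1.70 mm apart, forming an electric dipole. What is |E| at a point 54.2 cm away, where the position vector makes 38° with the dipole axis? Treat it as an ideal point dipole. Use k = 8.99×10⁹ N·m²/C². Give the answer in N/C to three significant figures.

Dipole moment p = qd = (2.00×10⁻⁶ C)(0.00170 m) = 3.40×10⁻⁹ C·m.
At angle θ the dipole field magnitude is E = (kp/r³)·√(1 + 3cos²θ).
kp/r³ = (8.99×10⁹)(3.40×10⁻⁹) / (0.542)³ = 192.0 N/C.
√(1 + 3cos²38°) = √(1 + 3·0.6210) = √2.8629 ≈ 1.6920.
E ≈ 192.0 × 1.692 = 324.8 N/C.

E ≈ 325 N/C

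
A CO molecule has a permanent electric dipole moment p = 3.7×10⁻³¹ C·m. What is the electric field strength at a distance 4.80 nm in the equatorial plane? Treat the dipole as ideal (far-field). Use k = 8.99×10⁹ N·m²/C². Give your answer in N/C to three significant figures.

In the equatorial plane E = kp/r³.
E = (8.99×10⁹)(3.70×10⁻³¹) / (4.80×10⁻⁹)³ = 3.008×10⁴ N/C.

E ≈ 3.01×10⁴ N/C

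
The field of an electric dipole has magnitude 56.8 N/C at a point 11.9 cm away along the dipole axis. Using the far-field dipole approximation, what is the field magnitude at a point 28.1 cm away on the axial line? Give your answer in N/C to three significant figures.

E ≈ 4.31 N/C

Dipole fields scale as 1/r³ in the far field; the geometry is the same at both points.
E₂ = E₁ · (r₁/r₂)³ = 56.8 · (11.9/28.1)³.
(r₁/r₂)³ = (0.4235)³ = 0.07595.
E₂ ≈ 4.314 N/C.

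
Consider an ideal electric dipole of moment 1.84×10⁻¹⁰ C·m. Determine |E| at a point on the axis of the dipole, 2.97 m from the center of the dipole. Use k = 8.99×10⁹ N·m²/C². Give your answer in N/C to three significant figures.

On the dipole axis E = 2kp/r³.
E = 2·(8.99×10⁹)(1.84×10⁻¹⁰) / (2.97)³ = 0.1263 N/C.

E ≈ 0.126 N/C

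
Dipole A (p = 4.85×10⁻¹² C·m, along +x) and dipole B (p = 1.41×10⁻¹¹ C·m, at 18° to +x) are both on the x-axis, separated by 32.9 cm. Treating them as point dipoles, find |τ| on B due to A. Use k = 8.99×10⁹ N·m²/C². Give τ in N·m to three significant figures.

The second dipole sits on the axis of the first, so the field there is axial: E₁ = 2kp₁/r³ along +x.
E₁ = 2(8.99×10⁹)(4.85×10⁻¹²)/(0.329)³ = 2.449 N/C.
Torque on the second dipole: τ = p₂ E₁ sinθ.
τ = (1.41×10⁻¹¹)(2.449)·sin18° = 1.067×10⁻¹¹ N·m.

τ ≈ 1.07×10⁻¹¹ N·m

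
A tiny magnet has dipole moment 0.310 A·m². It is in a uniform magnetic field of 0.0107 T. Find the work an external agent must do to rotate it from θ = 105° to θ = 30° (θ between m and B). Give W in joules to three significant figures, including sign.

W ≈ -0.00373 J

W_ext = ΔU = −mB cosθ₂ + mB cosθ₁ = mB(cosθ₁ − cosθ₂).
W = (0.310)(0.0107)·(cos105° − cos30°) = (0.003317)·(-1.1248) = -0.003731 J.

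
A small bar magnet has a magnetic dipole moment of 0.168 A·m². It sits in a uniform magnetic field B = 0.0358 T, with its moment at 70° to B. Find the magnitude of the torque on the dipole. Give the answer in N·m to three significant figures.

τ ≈ 0.00565 N·m

Torque on a magnetic dipole: τ = mB sinθ.
τ = (0.168)(0.0358)·sin70° = 0.005652 N·m.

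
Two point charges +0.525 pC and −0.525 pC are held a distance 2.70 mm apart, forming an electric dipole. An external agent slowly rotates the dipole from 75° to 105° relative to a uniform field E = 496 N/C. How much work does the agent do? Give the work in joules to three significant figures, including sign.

Dipole moment p = qd = (5.25×10⁻¹³ C)(0.00270 m) = 1.418×10⁻¹⁵ C·m.
W_ext = ΔU = U(θ₂) − U(θ₁) = −pE cosθ₂ − (−pE cosθ₁) = pE(cosθ₁ − cosθ₂).
W = (1.418×10⁻¹⁵)(496)·(cos75° − cos105°) = (7.033×10⁻¹³)·(+0.5176) = 3.641×10⁻¹³ J.

W ≈ 3.64×10⁻¹³ J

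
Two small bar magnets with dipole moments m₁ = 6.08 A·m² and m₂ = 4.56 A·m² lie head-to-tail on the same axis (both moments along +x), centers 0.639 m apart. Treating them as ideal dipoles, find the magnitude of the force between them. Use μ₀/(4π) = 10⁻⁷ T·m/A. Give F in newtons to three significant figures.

On-axis B of dipole 1: B = (μ₀/4π)·2m₁/r³. Force on dipole 2: F = m₂·dB/dr.
dB/dr = −(μ₀/4π)·6m₁/r⁴, so |F| = (μ₀/4π)·6m₁m₂/r⁴.
F = 6(10⁻⁷)(6.08)(4.56)/(0.639)⁴ = 9.977×10⁻⁵ N.

F ≈ 9.98×10⁻⁵ N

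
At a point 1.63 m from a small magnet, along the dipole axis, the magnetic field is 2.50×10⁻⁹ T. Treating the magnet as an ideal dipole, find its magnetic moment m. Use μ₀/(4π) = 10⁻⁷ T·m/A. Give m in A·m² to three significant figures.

m ≈ 0.0541 A·m²

On axis B = (μ₀/4π)·2m/r³, so m = Br³·4π/(μ₀·2).
m = (2.50×10⁻⁹)·(1.63)³ / (2·10⁻⁷) = 0.05413 A·m².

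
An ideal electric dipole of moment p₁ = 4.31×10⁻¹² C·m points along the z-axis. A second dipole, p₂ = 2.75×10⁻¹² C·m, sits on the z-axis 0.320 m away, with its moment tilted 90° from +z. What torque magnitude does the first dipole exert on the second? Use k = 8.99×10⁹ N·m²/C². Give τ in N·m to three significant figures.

τ ≈ 6.50×10⁻¹² N·m

The second dipole sits on the axis of the first, so the field there is axial: E₁ = 2kp₁/r³ along +z.
E₁ = 2(8.99×10⁹)(4.31×10⁻¹²)/(0.320)³ = 2.365 N/C.
Torque on the second dipole: τ = p₂ E₁ sinθ.
τ = (2.75×10⁻¹²)(2.365)·sin90° = 6.504×10⁻¹² N·m.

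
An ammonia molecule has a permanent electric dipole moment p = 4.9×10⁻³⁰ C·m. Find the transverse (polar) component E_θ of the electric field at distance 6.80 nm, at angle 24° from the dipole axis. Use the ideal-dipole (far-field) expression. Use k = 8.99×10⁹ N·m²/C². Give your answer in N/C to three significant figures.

For a dipole, E_θ = (kp sinθ)/r³.
kp/r³ = (8.99×10⁹)(4.90×10⁻³⁰)/(6.80×10⁻⁹)³ = 1.401×10⁵ N/C.
E_θ = 1.401×10⁵·sin24° = 5.698×10⁴ N/C.

E_θ ≈ 5.70×10⁴ N/C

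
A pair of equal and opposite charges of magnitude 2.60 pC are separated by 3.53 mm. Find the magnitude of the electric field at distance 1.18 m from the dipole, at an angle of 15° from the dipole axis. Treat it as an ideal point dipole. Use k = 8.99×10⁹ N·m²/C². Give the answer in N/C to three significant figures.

E ≈ 9.79×10⁻⁵ N/C

Dipole moment p = qd = (2.60×10⁻¹² C)(0.00353 m) = 9.178×10⁻¹⁵ C·m.
At angle θ the dipole field magnitude is E = (kp/r³)·√(1 + 3cos²θ).
kp/r³ = (8.99×10⁹)(9.178×10⁻¹⁵) / (1.18)³ = 5.022×10⁻⁵ N/C.
√(1 + 3cos²15°) = √(1 + 3·0.9330) = √3.7990 ≈ 1.9491.
E ≈ 5.022×10⁻⁵ × 1.949 = 9.788×10⁻⁵ N/C.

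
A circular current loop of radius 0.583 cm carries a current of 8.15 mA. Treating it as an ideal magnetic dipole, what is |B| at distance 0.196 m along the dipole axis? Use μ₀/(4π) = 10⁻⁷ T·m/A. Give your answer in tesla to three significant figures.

Magnetic moment m = IA = Iπa² = (0.00815)·π·(0.00583)² = 8.703×10⁻⁷ A·m².
On axis B = (μ₀/4π)·2m/r³.
B = 2·(10⁻⁷)·(8.703×10⁻⁷) / (0.196)³ = 2.312×10⁻¹¹ T.

B ≈ 2.31×10⁻¹¹ T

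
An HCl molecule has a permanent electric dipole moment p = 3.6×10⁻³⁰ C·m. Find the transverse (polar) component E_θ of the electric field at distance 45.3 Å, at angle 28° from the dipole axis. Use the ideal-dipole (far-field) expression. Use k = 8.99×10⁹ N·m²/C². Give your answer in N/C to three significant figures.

E_θ ≈ 1.63×10⁵ N/C

For a dipole, E_θ = (kp sinθ)/r³.
kp/r³ = (8.99×10⁹)(3.60×10⁻³⁰)/(4.53×10⁻⁹)³ = 3.482×10⁵ N/C.
E_θ = 3.482×10⁵·sin28° = 1.634×10⁵ N/C.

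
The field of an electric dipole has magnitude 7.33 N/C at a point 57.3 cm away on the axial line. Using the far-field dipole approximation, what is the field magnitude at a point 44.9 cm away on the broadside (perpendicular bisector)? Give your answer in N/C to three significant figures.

Dipole fields scale as 1/r³ in the far field.
The axial field is twice the equatorial field at the same r, so the geometry factor is 1/2.
E₂ = E₁ · (1/2) · (r₁/r₂)³ = 7.33 · 0.5 · (57.3/44.9)³.
(r₁/r₂)³ = (1.276)³ = 2.078.
E₂ ≈ 7.617 N/C.

E ≈ 7.62 N/C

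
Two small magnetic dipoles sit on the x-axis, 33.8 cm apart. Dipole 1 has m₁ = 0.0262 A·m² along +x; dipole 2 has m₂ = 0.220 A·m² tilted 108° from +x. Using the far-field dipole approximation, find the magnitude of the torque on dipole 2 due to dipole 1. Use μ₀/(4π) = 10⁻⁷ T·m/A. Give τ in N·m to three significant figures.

τ ≈ 2.84×10⁻⁸ N·m

Dipole B is on the axis of dipole A, so B₁ there is axial: B₁ = (μ₀/4π)·2m₁/r³ along +x.
B₁ = 2(10⁻⁷)(0.0262)/(0.338)³ = 1.357×10⁻⁷ T.
τ = m₂ B₁ sinθ.
τ = (0.220)(1.357×10⁻⁷)·sin108° = 2.839×10⁻⁸ N·m.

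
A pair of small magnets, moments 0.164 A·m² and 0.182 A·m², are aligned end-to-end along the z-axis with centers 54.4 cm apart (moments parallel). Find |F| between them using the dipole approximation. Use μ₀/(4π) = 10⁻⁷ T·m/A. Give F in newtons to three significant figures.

On-axis B of dipole 1: B = (μ₀/4π)·2m₁/r³. Force on dipole 2: F = m₂·dB/dr.
dB/dr = −(μ₀/4π)·6m₁/r⁴, so |F| = (μ₀/4π)·6m₁m₂/r⁴.
F = 6(10⁻⁷)(0.164)(0.182)/(0.544)⁴ = 2.045×10⁻⁷ N.

F ≈ 2.04×10⁻⁷ N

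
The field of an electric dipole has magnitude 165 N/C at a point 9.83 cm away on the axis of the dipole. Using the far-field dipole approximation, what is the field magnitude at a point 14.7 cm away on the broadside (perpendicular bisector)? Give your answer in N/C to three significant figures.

Dipole fields scale as 1/r³ in the far field.
The axial field is twice the equatorial field at the same r, so the geometry factor is 1/2.
E₂ = E₁ · (1/2) · (r₁/r₂)³ = 165 · 0.5 · (9.83/14.7)³.
(r₁/r₂)³ = (0.6687)³ = 0.299.
E₂ ≈ 24.67 N/C.

E ≈ 24.7 N/C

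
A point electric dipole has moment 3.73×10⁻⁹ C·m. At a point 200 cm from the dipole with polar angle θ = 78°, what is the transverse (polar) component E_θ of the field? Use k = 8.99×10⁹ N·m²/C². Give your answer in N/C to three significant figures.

E_θ ≈ 4.10 N/C

For a dipole, E_θ = (kp sinθ)/r³.
kp/r³ = (8.99×10⁹)(3.73×10⁻⁹)/(2.00)³ = 4.192 N/C.
E_θ = 4.192·sin78° = 4.100 N/C.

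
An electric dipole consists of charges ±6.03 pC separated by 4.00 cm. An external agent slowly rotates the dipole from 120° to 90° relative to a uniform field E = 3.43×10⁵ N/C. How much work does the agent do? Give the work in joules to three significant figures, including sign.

Dipole moment p = qd = (6.03×10⁻¹² C)(0.0400 m) = 2.412×10⁻¹³ C·m.
W_ext = ΔU = U(θ₂) − U(θ₁) = −pE cosθ₂ − (−pE cosθ₁) = pE(cosθ₁ − cosθ₂).
W = (2.412×10⁻¹³)(3.43×10⁵)·(cos120° − cos90°) = (8.273×10⁻⁸)·(-0.5000) = -4.137×10⁻⁸ J.

W ≈ -4.14×10⁻⁸ J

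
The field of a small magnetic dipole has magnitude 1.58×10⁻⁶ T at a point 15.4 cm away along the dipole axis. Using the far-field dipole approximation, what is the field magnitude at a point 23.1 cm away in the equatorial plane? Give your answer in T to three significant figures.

Dipole fields scale as 1/r³ in the far field.
The axial field is twice the equatorial field at the same r, so the geometry factor is 1/2.
B₂ = B₁ · (1/2) · (r₁/r₂)³ = 1.58×10⁻⁶ · 0.5 · (15.4/23.1)³.
(r₁/r₂)³ = (0.6667)³ = 0.2963.
B₂ ≈ 2.341×10⁻⁷ T.

B ≈ 2.34×10⁻⁷ T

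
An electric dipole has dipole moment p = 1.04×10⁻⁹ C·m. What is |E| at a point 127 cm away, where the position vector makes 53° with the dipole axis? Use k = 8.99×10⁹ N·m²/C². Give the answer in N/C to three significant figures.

E ≈ 6.59 N/C

At angle θ the dipole field magnitude is E = (kp/r³)·√(1 + 3cos²θ).
kp/r³ = (8.99×10⁹)(1.04×10⁻⁹) / (1.27)³ = 4.564 N/C.
√(1 + 3cos²53°) = √(1 + 3·0.3622) = √2.0865 ≈ 1.4445.
E ≈ 4.564 × 1.444 = 6.593 N/C.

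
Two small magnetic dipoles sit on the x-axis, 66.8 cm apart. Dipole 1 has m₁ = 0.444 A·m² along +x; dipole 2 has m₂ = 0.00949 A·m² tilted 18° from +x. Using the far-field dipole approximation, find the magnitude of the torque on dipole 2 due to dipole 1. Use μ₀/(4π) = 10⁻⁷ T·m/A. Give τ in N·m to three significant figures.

τ ≈ 8.74×10⁻¹⁰ N·m

Dipole B is on the axis of dipole A, so B₁ there is axial: B₁ = (μ₀/4π)·2m₁/r³ along +x.
B₁ = 2(10⁻⁷)(0.444)/(0.668)³ = 2.979×10⁻⁷ T.
τ = m₂ B₁ sinθ.
τ = (0.00949)(2.979×10⁻⁷)·sin18° = 8.736×10⁻¹⁰ N·m.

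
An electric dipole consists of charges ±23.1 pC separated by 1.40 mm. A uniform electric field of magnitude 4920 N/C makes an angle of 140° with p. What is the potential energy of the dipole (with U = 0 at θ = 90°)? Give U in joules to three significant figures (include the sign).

Dipole moment p = qd = (2.31×10⁻¹¹ C)(0.00140 m) = 3.234×10⁻¹⁴ C·m.
U = −p·E = −pE cosθ.
U = −(3.234×10⁻¹⁴)(4920)·cos140° = 1.219×10⁻¹⁰ J.

U ≈ 1.22×10⁻¹⁰ J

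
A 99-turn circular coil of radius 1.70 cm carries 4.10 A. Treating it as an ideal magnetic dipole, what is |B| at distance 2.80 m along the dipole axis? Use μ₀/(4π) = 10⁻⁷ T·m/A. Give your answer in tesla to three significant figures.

B ≈ 3.36×10⁻⁹ T

m = NIA = NIπa² = 99·(4.10)·π·(0.0170)² = 0.3685 A·m².
On axis B = (μ₀/4π)·2m/r³.
B = 2·(10⁻⁷)·(0.3685) / (2.80)³ = 3.357×10⁻⁹ T.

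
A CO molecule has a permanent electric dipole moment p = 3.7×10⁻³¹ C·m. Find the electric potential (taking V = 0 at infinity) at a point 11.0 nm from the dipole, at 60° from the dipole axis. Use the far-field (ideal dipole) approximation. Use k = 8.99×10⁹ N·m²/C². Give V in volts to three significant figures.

V ≈ 1.37×10⁻⁵ V

The dipole potential is V = kp cosθ / r².
V = (8.99×10⁹)(3.70×10⁻³¹)·cos60° / (1.10×10⁻⁸)² = 1.375×10⁻⁵ V.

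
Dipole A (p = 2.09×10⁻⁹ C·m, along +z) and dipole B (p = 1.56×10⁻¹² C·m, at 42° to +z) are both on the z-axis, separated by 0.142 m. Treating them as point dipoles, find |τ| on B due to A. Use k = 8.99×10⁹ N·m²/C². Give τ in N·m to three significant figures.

The second dipole sits on the axis of the first, so the field there is axial: E₁ = 2kp₁/r³ along +z.
E₁ = 2(8.99×10⁹)(2.09×10⁻⁹)/(0.142)³ = 1.312×10⁴ N/C.
Torque on the second dipole: τ = p₂ E₁ sinθ.
τ = (1.56×10⁻¹²)(1.312×10⁴)·sin42° = 1.370×10⁻⁸ N·m.

τ ≈ 1.37×10⁻⁸ N·m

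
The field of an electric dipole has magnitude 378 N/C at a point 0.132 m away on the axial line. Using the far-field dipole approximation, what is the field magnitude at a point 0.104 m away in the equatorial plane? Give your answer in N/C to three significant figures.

E ≈ 386 N/C

Dipole fields scale as 1/r³ in the far field.
The axial field is twice the equatorial field at the same r, so the geometry factor is 1/2.
E₂ = E₁ · (1/2) · (r₁/r₂)³ = 378 · 0.5 · (0.132/0.104)³.
(r₁/r₂)³ = (1.269)³ = 2.045.
E₂ ≈ 386.4 N/C.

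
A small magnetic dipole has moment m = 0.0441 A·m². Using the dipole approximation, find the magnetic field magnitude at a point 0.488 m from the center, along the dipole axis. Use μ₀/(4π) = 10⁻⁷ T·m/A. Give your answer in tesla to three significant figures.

B ≈ 7.59×10⁻⁸ T

On axis B = (μ₀/4π)·2m/r³.
B = 2·(10⁻⁷)·(0.0441) / (0.488)³ = 7.589×10⁻⁸ T.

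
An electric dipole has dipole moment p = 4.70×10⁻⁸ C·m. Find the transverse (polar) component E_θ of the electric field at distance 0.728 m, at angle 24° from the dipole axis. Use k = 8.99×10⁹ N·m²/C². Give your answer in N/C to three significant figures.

For a dipole, E_θ = (kp sinθ)/r³.
kp/r³ = (8.99×10⁹)(4.70×10⁻⁸)/(0.728)³ = 1095 N/C.
E_θ = 1095·sin24° = 445.4 N/C.

E_θ ≈ 445 N/C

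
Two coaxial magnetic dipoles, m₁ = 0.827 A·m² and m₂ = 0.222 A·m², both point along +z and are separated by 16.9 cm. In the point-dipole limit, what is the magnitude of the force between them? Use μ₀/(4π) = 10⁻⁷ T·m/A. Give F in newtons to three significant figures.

F ≈ 1.35×10⁻⁴ N

On-axis B of dipole 1: B = (μ₀/4π)·2m₁/r³. Force on dipole 2: F = m₂·dB/dr.
dB/dr = −(μ₀/4π)·6m₁/r⁴, so |F| = (μ₀/4π)·6m₁m₂/r⁴.
F = 6(10⁻⁷)(0.827)(0.222)/(0.169)⁴ = 1.350×10⁻⁴ N.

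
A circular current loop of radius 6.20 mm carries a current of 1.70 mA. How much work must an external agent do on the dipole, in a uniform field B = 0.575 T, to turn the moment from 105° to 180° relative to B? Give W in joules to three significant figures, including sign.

Magnetic moment m = IA = Iπa² = (0.00170)·π·(0.00620)² = 2.053×10⁻⁷ A·m².
W_ext = ΔU = −mB cosθ₂ + mB cosθ₁ = mB(cosθ₁ − cosθ₂).
W = (2.053×10⁻⁷)(0.575)·(cos105° − cos180°) = (1.180×10⁻⁷)·(+0.7412) = 8.749×10⁻⁸ J.

W ≈ 8.75×10⁻⁸ J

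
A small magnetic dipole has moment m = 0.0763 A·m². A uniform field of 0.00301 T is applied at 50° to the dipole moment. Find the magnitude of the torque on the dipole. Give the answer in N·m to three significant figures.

Torque on a magnetic dipole: τ = mB sinθ.
τ = (0.0763)(0.00301)·sin50° = 1.759×10⁻⁴ N·m.

τ ≈ 1.76×10⁻⁴ N·m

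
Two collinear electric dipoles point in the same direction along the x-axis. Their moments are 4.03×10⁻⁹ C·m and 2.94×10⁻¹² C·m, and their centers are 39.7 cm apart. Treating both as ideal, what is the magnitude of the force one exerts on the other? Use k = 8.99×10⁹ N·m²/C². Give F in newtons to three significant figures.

F ≈ 2.57×10⁻⁸ N

On-axis field of dipole 1 at distance r: E = 2kp₁/r³. Force on dipole 2 is F = p₂·dE/dr (gradient along axis).
dE/dr = −6kp₁/r⁴, so |F| = 6kp₁p₂/r⁴ (attractive for aligned moments).
F = 6(8.99×10⁹)(4.03×10⁻⁹)(2.94×10⁻¹²)/(0.397)⁴ = 2.573×10⁻⁸ N.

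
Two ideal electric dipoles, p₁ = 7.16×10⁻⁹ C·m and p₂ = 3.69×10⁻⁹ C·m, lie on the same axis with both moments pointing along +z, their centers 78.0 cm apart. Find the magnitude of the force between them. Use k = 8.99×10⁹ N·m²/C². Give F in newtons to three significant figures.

F ≈ 3.85×10⁻⁶ N

On-axis field of dipole 1 at distance r: E = 2kp₁/r³. Force on dipole 2 is F = p₂·dE/dr (gradient along axis).
dE/dr = −6kp₁/r⁴, so |F| = 6kp₁p₂/r⁴ (attractive for aligned moments).
F = 6(8.99×10⁹)(7.16×10⁻⁹)(3.69×10⁻⁹)/(0.780)⁴ = 3.850×10⁻⁶ N.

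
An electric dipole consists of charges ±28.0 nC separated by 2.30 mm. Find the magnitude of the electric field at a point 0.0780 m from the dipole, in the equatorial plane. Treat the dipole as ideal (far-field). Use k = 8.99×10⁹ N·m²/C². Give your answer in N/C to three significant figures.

E ≈ 1220 N/C

Dipole moment p = qd = (2.80×10⁻⁸ C)(0.00230 m) = 6.44×10⁻¹¹ C·m.
In the equatorial plane E = kp/r³.
E = (8.99×10⁹)(6.44×10⁻¹¹) / (0.0780)³ = 1220 N/C.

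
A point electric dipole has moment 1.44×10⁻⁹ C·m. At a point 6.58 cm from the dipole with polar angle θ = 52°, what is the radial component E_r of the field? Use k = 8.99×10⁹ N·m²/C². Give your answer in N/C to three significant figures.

E_r ≈ 5.60×10⁴ N/C

For a dipole, E_r = (2kp cosθ)/r³.
kp/r³ = (8.99×10⁹)(1.44×10⁻⁹)/(0.0658)³ = 4.544×10⁴ N/C.
E_r = 2·4.544×10⁴·cos52° = 5.595×10⁴ N/C.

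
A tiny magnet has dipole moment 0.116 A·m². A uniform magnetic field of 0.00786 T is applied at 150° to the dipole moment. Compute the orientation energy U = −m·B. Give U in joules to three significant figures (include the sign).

U ≈ 7.90×10⁻⁴ J

U = −m·B = −mB cosθ.
U = −(0.116)(0.00786)·cos150° = 7.896×10⁻⁴ J.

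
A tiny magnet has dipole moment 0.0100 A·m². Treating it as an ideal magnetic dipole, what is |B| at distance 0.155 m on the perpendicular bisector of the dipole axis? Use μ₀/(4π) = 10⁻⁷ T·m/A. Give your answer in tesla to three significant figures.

In the equatorial plane B = (μ₀/4π)·m/r³ (half the axial value).
B = (10⁻⁷)·(0.0100) / (0.155)³ = 2.685×10⁻⁷ T.

B ≈ 2.69×10⁻⁷ T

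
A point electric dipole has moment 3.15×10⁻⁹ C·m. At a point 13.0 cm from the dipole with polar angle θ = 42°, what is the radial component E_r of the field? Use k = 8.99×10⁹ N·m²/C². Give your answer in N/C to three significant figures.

For a dipole, E_r = (2kp cosθ)/r³.
kp/r³ = (8.99×10⁹)(3.15×10⁻⁹)/(0.130)³ = 1.289×10⁴ N/C.
E_r = 2·1.289×10⁴·cos42° = 1.916×10⁴ N/C.

E_r ≈ 1.92×10⁴ N/C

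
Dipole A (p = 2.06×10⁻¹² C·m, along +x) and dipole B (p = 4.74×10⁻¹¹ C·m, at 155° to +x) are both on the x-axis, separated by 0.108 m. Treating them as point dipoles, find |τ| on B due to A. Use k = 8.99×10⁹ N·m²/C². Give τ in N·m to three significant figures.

The second dipole sits on the axis of the first, so the field there is axial: E₁ = 2kp₁/r³ along +x.
E₁ = 2(8.99×10⁹)(2.06×10⁻¹²)/(0.108)³ = 29.40 N/C.
Torque on the second dipole: τ = p₂ E₁ sinθ.
τ = (4.74×10⁻¹¹)(29.40)·sin155° = 5.890×10⁻¹⁰ N·m.

τ ≈ 5.89×10⁻¹⁰ N·m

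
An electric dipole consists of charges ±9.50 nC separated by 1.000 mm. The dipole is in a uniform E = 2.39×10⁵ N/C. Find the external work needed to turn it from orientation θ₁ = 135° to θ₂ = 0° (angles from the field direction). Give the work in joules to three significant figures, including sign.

Dipole moment p = qd = (9.50×10⁻⁹ C)(0.00100 m) = 9.50×10⁻¹² C·m.
W_ext = ΔU = U(θ₂) − U(θ₁) = −pE cosθ₂ − (−pE cosθ₁) = pE(cosθ₁ − cosθ₂).
W = (9.50×10⁻¹²)(2.39×10⁵)·(cos135° − cos0°) = (2.270×10⁻⁶)·(-1.7071) = -3.876×10⁻⁶ J.

W ≈ -3.88×10⁻⁶ J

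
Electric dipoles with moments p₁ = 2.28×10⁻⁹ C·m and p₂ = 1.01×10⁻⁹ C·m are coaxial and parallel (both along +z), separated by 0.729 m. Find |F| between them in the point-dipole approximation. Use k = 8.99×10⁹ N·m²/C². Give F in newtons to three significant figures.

On-axis field of dipole 1 at distance r: E = 2kp₁/r³. Force on dipole 2 is F = p₂·dE/dr (gradient along axis).
dE/dr = −6kp₁/r⁴, so |F| = 6kp₁p₂/r⁴ (attractive for aligned moments).
F = 6(8.99×10⁹)(2.28×10⁻⁹)(1.01×10⁻⁹)/(0.729)⁴ = 4.398×10⁻⁷ N.

F ≈ 4.40×10⁻⁷ N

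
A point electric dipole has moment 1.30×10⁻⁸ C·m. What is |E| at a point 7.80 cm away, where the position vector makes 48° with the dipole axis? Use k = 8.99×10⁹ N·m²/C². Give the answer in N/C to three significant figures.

At angle θ the dipole field magnitude is E = (kp/r³)·√(1 + 3cos²θ).
kp/r³ = (8.99×10⁹)(1.30×10⁻⁸) / (0.0780)³ = 2.463×10⁵ N/C.
√(1 + 3cos²48°) = √(1 + 3·0.4477) = √2.3432 ≈ 1.5308.
E ≈ 2.463×10⁵ × 1.531 = 3.770×10⁵ N/C.

E ≈ 3.77×10⁵ N/C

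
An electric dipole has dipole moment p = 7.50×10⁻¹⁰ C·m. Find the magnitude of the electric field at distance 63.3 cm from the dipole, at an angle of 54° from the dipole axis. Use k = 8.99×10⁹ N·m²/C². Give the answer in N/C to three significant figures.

E ≈ 37.9 N/C

At angle θ the dipole field magnitude is E = (kp/r³)·√(1 + 3cos²θ).
kp/r³ = (8.99×10⁹)(7.50×10⁻¹⁰) / (0.633)³ = 26.58 N/C.
√(1 + 3cos²54°) = √(1 + 3·0.3455) = √2.0365 ≈ 1.4271.
E ≈ 26.58 × 1.427 = 37.94 N/C.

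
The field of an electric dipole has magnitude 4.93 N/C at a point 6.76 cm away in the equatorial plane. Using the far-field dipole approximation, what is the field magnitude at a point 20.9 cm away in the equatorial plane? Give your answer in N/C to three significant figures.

E ≈ 0.167 N/C

Dipole fields scale as 1/r³ in the far field; the geometry is the same at both points.
E₂ = E₁ · (r₁/r₂)³ = 4.93 · (6.76/20.9)³.
(r₁/r₂)³ = (0.3234)³ = 0.03384.
E₂ ≈ 0.1668 N/C.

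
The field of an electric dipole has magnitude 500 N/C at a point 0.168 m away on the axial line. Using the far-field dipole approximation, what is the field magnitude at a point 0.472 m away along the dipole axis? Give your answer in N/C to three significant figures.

Dipole fields scale as 1/r³ in the far field; the geometry is the same at both points.
E₂ = E₁ · (r₁/r₂)³ = 500 · (0.168/0.472)³.
(r₁/r₂)³ = (0.3559)³ = 0.04509.
E₂ ≈ 22.55 N/C.

E ≈ 22.5 N/C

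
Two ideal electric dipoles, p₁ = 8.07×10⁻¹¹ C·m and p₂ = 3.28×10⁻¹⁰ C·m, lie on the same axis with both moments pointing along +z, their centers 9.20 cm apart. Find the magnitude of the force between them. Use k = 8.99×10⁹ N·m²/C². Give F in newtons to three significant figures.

On-axis field of dipole 1 at distance r: E = 2kp₁/r³. Force on dipole 2 is F = p₂·dE/dr (gradient along axis).
dE/dr = −6kp₁/r⁴, so |F| = 6kp₁p₂/r⁴ (attractive for aligned moments).
F = 6(8.99×10⁹)(8.07×10⁻¹¹)(3.28×10⁻¹⁰)/(0.0920)⁴ = 1.993×10⁻⁵ N.

F ≈ 1.99×10⁻⁵ N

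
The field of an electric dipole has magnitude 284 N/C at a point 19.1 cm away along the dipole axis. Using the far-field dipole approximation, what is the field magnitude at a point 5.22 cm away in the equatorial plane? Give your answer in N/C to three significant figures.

Dipole fields scale as 1/r³ in the far field.
The axial field is twice the equatorial field at the same r, so the geometry factor is 1/2.
E₂ = E₁ · (1/2) · (r₁/r₂)³ = 284 · 0.5 · (19.1/5.22)³.
(r₁/r₂)³ = (3.659)³ = 48.99.
E₂ ≈ 6956 N/C.

E ≈ 6960 N/C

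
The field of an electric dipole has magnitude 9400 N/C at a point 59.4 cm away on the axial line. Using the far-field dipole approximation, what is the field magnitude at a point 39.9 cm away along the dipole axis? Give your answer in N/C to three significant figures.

Dipole fields scale as 1/r³ in the far field; the geometry is the same at both points.
E₂ = E₁ · (r₁/r₂)³ = 9400 · (59.4/39.9)³.
(r₁/r₂)³ = (1.489)³ = 3.299.
E₂ ≈ 3.101×10⁴ N/C.

E ≈ 3.10×10⁴ N/C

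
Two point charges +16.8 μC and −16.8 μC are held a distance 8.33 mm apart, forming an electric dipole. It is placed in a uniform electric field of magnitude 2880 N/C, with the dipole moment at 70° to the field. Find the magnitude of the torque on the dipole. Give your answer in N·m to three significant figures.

τ ≈ 3.79×10⁻⁴ N·m

Dipole moment p = qd = (1.68×10⁻⁵ C)(0.00833 m) = 1.399×10⁻⁷ C·m.
Torque on an electric dipole: τ = pE sinθ.
τ = (1.399×10⁻⁷)(2880)·sin70° = 3.786×10⁻⁴ N·m.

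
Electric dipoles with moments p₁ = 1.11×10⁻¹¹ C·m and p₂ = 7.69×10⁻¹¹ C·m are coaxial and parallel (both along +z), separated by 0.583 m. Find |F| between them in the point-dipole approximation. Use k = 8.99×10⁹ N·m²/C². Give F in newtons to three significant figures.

On-axis field of dipole 1 at distance r: E = 2kp₁/r³. Force on dipole 2 is F = p₂·dE/dr (gradient along axis).
dE/dr = −6kp₁/r⁴, so |F| = 6kp₁p₂/r⁴ (attractive for aligned moments).
F = 6(8.99×10⁹)(1.11×10⁻¹¹)(7.69×10⁻¹¹)/(0.583)⁴ = 3.986×10⁻¹⁰ N.

F ≈ 3.99×10⁻¹⁰ N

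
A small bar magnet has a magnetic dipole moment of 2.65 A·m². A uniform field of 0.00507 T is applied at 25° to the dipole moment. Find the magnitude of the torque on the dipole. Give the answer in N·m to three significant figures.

τ ≈ 0.00568 N·m

Torque on a magnetic dipole: τ = mB sinθ.
τ = (2.65)(0.00507)·sin25° = 0.005678 N·m.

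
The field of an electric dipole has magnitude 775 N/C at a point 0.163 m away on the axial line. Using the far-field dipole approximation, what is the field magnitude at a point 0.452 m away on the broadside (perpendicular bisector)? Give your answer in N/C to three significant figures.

E ≈ 18.2 N/C

Dipole fields scale as 1/r³ in the far field.
The axial field is twice the equatorial field at the same r, so the geometry factor is 1/2.
E₂ = E₁ · (1/2) · (r₁/r₂)³ = 775 · 0.5 · (0.163/0.452)³.
(r₁/r₂)³ = (0.3606)³ = 0.0469.
E₂ ≈ 18.17 N/C.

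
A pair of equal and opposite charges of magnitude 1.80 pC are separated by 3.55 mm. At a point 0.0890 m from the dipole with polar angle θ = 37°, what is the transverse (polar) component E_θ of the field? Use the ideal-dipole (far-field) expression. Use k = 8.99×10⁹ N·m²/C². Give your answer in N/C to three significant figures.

E_θ ≈ 0.0490 N/C

Dipole moment p = qd = (1.80×10⁻¹² C)(0.00355 m) = 6.39×10⁻¹⁵ C·m.
For a dipole, E_θ = (kp sinθ)/r³.
kp/r³ = (8.99×10⁹)(6.39×10⁻¹⁵)/(0.0890)³ = 0.08149 N/C.
E_θ = 0.08149·sin37° = 0.04904 N/C.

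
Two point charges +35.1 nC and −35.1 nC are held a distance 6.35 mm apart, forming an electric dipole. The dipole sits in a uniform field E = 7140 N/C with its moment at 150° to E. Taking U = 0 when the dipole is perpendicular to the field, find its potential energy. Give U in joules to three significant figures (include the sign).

Dipole moment p = qd = (3.51×10⁻⁸ C)(0.00635 m) = 2.229×10⁻¹⁰ C·m.
U = −p·E = −pE cosθ.
U = −(2.229×10⁻¹⁰)(7140)·cos150° = 1.378×10⁻⁶ J.

U ≈ 1.38×10⁻⁶ J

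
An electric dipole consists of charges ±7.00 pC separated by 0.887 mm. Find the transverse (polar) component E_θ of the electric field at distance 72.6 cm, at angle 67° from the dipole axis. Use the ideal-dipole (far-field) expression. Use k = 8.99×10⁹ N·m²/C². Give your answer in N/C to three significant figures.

E_θ ≈ 1.34×10⁻⁴ N/C

Dipole moment p = qd = (7.00×10⁻¹² C)(8.87×10⁻⁴ m) = 6.209×10⁻¹⁵ C·m.
For a dipole, E_θ = (kp sinθ)/r³.
kp/r³ = (8.99×10⁹)(6.209×10⁻¹⁵)/(0.726)³ = 1.459×10⁻⁴ N/C.
E_θ = 1.459×10⁻⁴·sin67° = 1.343×10⁻⁴ N/C.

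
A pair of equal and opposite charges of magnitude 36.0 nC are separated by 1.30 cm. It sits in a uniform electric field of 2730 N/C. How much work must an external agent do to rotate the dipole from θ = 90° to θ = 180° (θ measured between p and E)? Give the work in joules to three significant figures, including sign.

Dipole moment p = qd = (3.60×10⁻⁸ C)(0.0130 m) = 4.68×10⁻¹⁰ C·m.
W_ext = ΔU = U(θ₂) − U(θ₁) = −pE cosθ₂ − (−pE cosθ₁) = pE(cosθ₁ − cosθ₂).
W = (4.68×10⁻¹⁰)(2730)·(cos90° − cos180°) = (1.278×10⁻⁶)·(+1.0000) = 1.278×10⁻⁶ J.

W ≈ 1.28×10⁻⁶ J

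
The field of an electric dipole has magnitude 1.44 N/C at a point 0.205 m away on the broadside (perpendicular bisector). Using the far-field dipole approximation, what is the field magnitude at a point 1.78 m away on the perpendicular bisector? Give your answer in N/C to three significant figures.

E ≈ 0.00220 N/C

Dipole fields scale as 1/r³ in the far field; the geometry is the same at both points.
E₂ = E₁ · (r₁/r₂)³ = 1.44 · (0.205/1.78)³.
(r₁/r₂)³ = (0.1152)³ = 0.001528.
E₂ ≈ 0.002200 N/C.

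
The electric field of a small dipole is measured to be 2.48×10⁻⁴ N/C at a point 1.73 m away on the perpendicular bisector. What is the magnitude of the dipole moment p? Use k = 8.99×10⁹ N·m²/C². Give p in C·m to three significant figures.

In the equatorial plane E = kp/r³, so p = Er³/(k).
p = (2.48×10⁻⁴)·(1.73)³ / (8.99×10⁹) = 1.428×10⁻¹³ C·m.

p ≈ 1.43×10⁻¹³ C·m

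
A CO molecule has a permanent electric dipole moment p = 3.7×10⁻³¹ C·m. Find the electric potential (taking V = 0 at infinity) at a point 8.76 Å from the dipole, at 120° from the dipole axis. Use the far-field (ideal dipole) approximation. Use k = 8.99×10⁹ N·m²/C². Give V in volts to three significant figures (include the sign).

V ≈ -0.00217 V

The dipole potential is V = kp cosθ / r².
V = (8.99×10⁹)(3.70×10⁻³¹)·cos120° / (8.76×10⁻¹⁰)² = -0.002167 V.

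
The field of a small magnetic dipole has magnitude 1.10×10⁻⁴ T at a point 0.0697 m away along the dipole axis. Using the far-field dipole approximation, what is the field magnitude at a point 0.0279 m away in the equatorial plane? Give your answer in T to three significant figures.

Dipole fields scale as 1/r³ in the far field.
The axial field is twice the equatorial field at the same r, so the geometry factor is 1/2.
B₂ = B₁ · (1/2) · (r₁/r₂)³ = 1.10×10⁻⁴ · 0.5 · (0.0697/0.0279)³.
(r₁/r₂)³ = (2.498)³ = 15.59.
B₂ ≈ 8.575×10⁻⁴ T.

B ≈ 8.58×10⁻⁴ T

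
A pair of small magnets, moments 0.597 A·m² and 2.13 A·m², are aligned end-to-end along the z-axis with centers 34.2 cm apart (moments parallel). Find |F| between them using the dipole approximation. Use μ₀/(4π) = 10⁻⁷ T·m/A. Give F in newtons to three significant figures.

F ≈ 5.58×10⁻⁵ N

On-axis B of dipole 1: B = (μ₀/4π)·2m₁/r³. Force on dipole 2: F = m₂·dB/dr.
dB/dr = −(μ₀/4π)·6m₁/r⁴, so |F| = (μ₀/4π)·6m₁m₂/r⁴.
F = 6(10⁻⁷)(0.597)(2.13)/(0.342)⁴ = 5.577×10⁻⁵ N.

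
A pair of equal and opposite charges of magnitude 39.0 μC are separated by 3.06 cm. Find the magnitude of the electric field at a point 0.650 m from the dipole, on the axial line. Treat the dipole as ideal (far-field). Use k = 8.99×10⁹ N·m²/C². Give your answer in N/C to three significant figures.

Dipole moment p = qd = (3.90×10⁻⁵ C)(0.0306 m) = 1.193×10⁻⁶ C·m.
On the dipole axis E = 2kp/r³.
E = 2·(8.99×10⁹)(1.193×10⁻⁶) / (0.650)³ = 7.811×10⁴ N/C.

E ≈ 7.81×10⁴ N/C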